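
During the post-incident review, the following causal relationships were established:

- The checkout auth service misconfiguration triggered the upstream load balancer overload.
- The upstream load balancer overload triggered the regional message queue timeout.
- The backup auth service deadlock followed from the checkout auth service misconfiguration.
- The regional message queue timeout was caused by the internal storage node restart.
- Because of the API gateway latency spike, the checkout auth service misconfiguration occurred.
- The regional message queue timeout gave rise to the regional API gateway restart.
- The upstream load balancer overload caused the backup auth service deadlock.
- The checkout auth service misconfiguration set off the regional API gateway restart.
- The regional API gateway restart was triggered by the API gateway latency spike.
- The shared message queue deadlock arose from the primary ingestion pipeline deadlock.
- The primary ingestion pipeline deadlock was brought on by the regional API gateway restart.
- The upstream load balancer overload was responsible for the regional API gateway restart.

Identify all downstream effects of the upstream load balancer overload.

the backup auth service deadlock, the primary ingestion pipeline deadlock, the regional API gateway restart, the regional message queue timeout, the shared message queue deadlock

Direct effects: the backup auth service deadlock, the regional message queue timeout, the regional API gateway restart.
2 steps out: the primary ingestion pipeline deadlock.
3 steps out: the shared message queue deadlock.
Not reachable from it: the API gateway latency spike, the checkout auth service misconfiguration, the internal storage node restart.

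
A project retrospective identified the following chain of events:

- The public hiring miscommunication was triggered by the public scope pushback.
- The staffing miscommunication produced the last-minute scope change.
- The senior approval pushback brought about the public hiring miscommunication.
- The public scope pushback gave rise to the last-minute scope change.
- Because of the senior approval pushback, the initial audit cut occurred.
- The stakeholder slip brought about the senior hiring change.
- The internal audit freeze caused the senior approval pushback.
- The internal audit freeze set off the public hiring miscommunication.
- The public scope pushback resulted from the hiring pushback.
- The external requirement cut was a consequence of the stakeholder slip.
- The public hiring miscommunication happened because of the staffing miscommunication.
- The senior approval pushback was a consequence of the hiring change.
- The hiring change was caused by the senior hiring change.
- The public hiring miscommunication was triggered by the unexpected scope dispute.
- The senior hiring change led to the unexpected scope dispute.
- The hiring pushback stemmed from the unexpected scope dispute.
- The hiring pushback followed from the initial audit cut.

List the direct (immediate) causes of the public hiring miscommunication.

the internal audit freeze, the public scope pushback, the senior approval pushback, the staffing miscommunication, the unexpected scope dispute

Upstream contributors include the stakeholder slip, the senior hiring change, the hiring change, the initial audit cut, the hiring pushback, but only the internal audit freeze, the public scope pushback, the senior approval pushback, the staffing miscommunication, the unexpected scope dispute feed directly into the public hiring miscommunication.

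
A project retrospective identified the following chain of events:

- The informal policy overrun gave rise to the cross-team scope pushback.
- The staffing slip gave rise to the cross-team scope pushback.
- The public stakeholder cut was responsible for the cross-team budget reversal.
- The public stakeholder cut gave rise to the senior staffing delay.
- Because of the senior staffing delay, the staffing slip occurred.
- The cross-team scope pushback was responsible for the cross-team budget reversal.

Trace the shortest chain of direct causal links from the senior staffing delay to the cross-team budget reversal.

the senior staffing delay → the staffing slip
the staffing slip → the cross-team scope pushback
the cross-team scope pushback → the cross-team budget reversal
Length: 3 steps.

the senior staffing delay → the staffing slip → the cross-team scope pushback → the cross-team budget reversal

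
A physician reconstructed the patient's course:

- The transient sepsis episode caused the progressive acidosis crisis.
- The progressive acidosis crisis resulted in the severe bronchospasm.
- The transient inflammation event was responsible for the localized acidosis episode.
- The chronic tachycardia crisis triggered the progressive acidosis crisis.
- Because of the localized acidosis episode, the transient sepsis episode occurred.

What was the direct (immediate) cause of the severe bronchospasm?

the progressive acidosis crisis

Upstream contributors include the transient inflammation event, the localized acidosis episode, the transient sepsis episode, the chronic tachycardia crisis, but only the progressive acidosis crisis feeds directly into the severe bronchospasm.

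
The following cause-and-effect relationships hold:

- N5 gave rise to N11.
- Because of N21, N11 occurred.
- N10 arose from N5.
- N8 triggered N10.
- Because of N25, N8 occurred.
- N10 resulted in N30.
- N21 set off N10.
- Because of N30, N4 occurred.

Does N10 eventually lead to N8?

No

N10 leads to N30, N4; N8 is not among them.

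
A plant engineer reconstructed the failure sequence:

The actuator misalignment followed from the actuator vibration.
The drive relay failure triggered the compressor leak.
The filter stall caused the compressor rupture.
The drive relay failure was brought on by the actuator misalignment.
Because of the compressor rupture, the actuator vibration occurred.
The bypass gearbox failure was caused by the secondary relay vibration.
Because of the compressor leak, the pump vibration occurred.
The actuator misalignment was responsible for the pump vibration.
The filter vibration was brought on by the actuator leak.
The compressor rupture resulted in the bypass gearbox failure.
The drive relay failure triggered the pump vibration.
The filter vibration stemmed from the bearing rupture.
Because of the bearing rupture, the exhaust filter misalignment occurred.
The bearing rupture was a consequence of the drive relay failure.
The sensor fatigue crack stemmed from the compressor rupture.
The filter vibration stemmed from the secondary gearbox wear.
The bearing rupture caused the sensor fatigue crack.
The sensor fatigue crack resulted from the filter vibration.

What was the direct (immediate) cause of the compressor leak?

Upstream contributors include the filter stall, the compressor rupture, the actuator vibration, the actuator misalignment, but only the drive relay failure feeds directly into the compressor leak.

the drive relay failure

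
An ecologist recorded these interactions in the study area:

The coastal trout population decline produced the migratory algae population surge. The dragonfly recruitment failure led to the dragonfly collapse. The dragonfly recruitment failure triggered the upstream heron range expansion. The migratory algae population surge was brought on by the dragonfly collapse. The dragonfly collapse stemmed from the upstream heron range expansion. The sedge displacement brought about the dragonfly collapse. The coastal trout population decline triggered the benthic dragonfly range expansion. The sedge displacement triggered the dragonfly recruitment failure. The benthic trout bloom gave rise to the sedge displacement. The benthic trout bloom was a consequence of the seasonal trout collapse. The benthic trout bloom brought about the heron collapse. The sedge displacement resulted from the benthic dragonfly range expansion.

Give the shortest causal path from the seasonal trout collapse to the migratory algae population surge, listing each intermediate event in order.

the seasonal trout collapse → the benthic trout bloom
the benthic trout bloom → the sedge displacement
the sedge displacement → the dragonfly collapse
the dragonfly collapse → the migratory algae population surge
Length: 4 steps.

the seasonal trout collapse → the benthic trout bloom → the sedge displacement → the dragonfly collapse → the migratory algae population surge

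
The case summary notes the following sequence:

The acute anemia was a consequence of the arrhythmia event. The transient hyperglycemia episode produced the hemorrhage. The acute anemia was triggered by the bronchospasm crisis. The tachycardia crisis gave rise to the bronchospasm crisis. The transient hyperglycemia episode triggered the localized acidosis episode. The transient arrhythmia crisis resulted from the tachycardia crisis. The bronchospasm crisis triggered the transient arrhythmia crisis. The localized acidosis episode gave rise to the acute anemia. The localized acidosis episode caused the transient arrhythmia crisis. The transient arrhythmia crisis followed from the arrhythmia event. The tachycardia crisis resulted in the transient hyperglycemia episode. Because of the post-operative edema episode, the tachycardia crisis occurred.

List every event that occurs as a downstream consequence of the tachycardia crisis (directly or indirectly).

Direct effects: the transient hyperglycemia episode, the bronchospasm crisis, the transient arrhythmia crisis.
2 steps out: the localized acidosis episode, the hemorrhage, the acute anemia.
Not reachable from it: the post-operative edema episode, the arrhythmia event.

the acute anemia, the bronchospasm crisis, the hemorrhage, the localized acidosis episode, the transient arrhythmia crisis, the transient hyperglycemia episode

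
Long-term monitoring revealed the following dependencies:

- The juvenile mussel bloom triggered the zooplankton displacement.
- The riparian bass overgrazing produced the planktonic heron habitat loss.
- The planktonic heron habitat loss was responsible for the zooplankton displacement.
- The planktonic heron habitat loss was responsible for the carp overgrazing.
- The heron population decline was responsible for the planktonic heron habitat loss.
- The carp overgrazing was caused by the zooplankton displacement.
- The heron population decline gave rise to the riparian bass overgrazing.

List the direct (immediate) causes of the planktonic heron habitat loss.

the heron population decline, the riparian bass overgrazing → the planktonic heron habitat loss with nothing further upstream stated.

the heron population decline, the riparian bass overgrazing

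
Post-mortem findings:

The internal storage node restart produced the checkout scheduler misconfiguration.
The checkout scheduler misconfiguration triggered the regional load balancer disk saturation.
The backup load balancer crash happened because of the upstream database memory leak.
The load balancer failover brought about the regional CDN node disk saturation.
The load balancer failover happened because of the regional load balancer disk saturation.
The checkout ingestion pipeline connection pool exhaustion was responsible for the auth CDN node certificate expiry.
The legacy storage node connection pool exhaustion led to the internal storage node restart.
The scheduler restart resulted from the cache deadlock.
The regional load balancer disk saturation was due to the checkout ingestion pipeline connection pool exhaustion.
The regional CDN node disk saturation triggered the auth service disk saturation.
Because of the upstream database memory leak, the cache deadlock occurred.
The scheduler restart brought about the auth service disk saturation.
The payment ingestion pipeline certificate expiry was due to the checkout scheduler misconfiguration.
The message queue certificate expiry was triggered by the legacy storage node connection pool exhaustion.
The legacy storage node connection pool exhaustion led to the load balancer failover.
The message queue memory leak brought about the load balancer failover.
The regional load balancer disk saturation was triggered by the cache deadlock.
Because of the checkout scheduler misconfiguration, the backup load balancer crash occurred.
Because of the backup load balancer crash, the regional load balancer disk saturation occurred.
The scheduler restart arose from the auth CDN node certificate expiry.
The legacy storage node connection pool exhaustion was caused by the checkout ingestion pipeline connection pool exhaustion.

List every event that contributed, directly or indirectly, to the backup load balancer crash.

Immediate causes of the backup load balancer crash: the upstream database memory leak, the checkout scheduler misconfiguration.
Further upstream: the checkout ingestion pipeline connection pool exhaustion, the legacy storage node connection pool exhaustion, the internal storage node restart.

the checkout ingestion pipeline connection pool exhaustion, the checkout scheduler misconfiguration, the internal storage node restart, the legacy storage node connection pool exhaustion, the upstream database memory leak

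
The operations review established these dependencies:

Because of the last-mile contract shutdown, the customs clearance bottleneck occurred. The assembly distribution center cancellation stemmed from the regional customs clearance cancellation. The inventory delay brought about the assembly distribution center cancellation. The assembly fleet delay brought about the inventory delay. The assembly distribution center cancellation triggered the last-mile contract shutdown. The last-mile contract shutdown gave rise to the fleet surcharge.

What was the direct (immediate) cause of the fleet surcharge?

the last-mile contract shutdown

Upstream contributors include the assembly fleet delay, the inventory delay, the assembly distribution center cancellation, the regional customs clearance cancellation, but only the last-mile contract shutdown feeds directly into the fleet surcharge.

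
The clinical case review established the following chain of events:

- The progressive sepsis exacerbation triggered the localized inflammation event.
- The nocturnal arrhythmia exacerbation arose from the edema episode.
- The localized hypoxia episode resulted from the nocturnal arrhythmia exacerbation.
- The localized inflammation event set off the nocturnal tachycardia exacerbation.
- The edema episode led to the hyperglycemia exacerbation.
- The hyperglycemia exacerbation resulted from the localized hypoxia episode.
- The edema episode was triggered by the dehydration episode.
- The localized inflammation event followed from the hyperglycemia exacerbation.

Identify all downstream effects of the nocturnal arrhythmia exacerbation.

Direct effects: the localized hypoxia episode.
2 steps out: the hyperglycemia exacerbation.
3 steps out: the localized inflammation event.
4 steps out: the nocturnal tachycardia exacerbation.
Not reachable from it: the dehydration episode, the edema episode, the progressive sepsis exacerbation.

the hyperglycemia exacerbation, the localized hypoxia episode, the localized inflammation event, the nocturnal tachycardia exacerbation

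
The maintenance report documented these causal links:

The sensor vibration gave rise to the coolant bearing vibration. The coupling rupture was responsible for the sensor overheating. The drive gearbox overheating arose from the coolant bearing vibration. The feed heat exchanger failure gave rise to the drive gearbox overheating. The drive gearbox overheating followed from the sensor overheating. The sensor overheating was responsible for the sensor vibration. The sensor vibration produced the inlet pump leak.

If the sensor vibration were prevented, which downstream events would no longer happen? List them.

the coolant bearing vibration, the inlet pump leak

Downstream of the sensor vibration: the inlet pump leak, the coolant bearing vibration, the drive gearbox overheating.
Of those, still caused via another path: the drive gearbox overheating.
The remainder have no surviving cause.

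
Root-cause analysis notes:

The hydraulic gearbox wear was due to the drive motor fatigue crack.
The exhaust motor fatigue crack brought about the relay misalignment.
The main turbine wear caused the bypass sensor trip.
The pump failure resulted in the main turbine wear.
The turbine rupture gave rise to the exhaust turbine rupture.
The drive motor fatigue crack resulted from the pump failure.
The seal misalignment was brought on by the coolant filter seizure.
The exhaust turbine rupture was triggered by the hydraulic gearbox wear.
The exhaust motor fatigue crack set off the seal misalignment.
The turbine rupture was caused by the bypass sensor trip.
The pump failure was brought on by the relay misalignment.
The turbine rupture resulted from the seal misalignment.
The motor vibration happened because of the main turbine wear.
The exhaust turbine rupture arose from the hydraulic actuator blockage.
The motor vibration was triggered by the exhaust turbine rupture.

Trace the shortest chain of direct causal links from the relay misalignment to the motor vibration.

the relay misalignment → the pump failure
the pump failure → the main turbine wear
the main turbine wear → the motor vibration
Length: 3 steps.

the relay misalignment → the pump failure → the main turbine wear → the motor vibration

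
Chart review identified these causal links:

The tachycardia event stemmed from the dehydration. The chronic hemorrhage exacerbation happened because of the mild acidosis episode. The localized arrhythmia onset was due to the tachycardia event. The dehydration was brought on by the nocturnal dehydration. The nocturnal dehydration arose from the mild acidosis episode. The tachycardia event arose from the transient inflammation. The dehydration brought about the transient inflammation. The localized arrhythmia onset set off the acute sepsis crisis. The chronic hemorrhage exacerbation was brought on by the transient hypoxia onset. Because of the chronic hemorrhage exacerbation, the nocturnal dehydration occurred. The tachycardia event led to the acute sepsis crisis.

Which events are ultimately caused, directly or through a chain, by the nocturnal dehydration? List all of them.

the acute sepsis crisis, the dehydration, the localized arrhythmia onset, the tachycardia event, the transient inflammation

Direct effects: the dehydration.
2 steps out: the transient inflammation, the tachycardia event.
3 steps out: the localized arrhythmia onset, the acute sepsis crisis.
Not reachable from it: the mild acidosis episode, the transient hypoxia onset, the chronic hemorrhage exacerbation.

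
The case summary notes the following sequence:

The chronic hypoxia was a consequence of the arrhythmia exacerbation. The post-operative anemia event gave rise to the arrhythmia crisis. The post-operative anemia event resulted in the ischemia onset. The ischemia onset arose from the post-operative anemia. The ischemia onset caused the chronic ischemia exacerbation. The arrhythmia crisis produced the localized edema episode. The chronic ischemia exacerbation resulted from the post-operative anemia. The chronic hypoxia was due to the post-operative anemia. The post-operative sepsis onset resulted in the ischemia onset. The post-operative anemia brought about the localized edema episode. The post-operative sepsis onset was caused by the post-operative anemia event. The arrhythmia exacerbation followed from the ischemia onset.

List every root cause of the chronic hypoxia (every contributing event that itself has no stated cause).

Tracing upstream from the chronic hypoxia: the chronic hypoxia ← the post-operative anemia.
A separate upstream branch: the chronic hypoxia ← the arrhythmia exacerbation ← the ischemia onset ← the post-operative anemia event.
Each of those chain origins has no stated cause.

the post-operative anemia, the post-operative anemia event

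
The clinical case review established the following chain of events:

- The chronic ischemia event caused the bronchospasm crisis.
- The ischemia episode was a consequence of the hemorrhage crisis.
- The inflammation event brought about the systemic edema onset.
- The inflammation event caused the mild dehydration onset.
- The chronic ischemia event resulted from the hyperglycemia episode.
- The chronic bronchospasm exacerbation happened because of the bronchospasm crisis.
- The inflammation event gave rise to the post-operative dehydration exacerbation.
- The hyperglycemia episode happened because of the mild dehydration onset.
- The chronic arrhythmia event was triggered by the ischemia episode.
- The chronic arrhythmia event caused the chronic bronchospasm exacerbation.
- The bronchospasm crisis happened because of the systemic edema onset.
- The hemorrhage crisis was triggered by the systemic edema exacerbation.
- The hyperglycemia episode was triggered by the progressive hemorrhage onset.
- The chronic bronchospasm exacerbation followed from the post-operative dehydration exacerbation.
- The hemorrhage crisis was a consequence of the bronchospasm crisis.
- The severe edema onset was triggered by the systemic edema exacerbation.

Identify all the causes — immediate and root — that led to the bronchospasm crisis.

the chronic ischemia event, the hyperglycemia episode, the inflammation event, the mild dehydration onset, the progressive hemorrhage onset, the systemic edema onset

Immediate causes of the bronchospasm crisis: the chronic ischemia event, the systemic edema onset.
Further upstream: the progressive hemorrhage onset, the inflammation event, the mild dehydration onset, the hyperglycemia episode.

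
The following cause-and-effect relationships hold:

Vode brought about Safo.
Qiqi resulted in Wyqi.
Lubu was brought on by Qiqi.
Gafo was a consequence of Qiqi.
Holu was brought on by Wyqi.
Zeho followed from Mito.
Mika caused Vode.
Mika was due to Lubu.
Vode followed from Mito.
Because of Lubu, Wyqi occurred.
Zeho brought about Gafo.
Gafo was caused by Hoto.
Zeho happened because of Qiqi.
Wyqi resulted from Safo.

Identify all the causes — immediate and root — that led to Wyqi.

Lubu, Mika, Mito, Qiqi, Safo, Vode

Immediate causes of Wyqi: Qiqi, Lubu, Safo.
Further upstream: Mito, Mika, Vode.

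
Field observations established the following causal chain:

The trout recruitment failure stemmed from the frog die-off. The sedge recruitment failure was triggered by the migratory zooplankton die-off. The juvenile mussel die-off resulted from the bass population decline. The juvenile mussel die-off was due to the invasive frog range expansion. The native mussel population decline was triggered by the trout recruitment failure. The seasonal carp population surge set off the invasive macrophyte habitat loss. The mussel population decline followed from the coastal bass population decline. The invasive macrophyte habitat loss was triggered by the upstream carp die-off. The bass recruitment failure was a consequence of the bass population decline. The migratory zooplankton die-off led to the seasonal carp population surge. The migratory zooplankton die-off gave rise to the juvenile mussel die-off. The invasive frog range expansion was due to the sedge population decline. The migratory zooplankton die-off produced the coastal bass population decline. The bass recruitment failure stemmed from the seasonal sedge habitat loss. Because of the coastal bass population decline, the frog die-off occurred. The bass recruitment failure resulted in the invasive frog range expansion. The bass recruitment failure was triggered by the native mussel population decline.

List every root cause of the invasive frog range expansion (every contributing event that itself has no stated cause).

Tracing upstream from the invasive frog range expansion: the invasive frog range expansion ← the bass recruitment failure ← the native mussel population decline ← the trout recruitment failure ← the frog die-off ← the coastal bass population decline ← the migratory zooplankton die-off.
A separate upstream branch: the invasive frog range expansion ← the sedge population decline.
A separate upstream branch: the invasive frog range expansion ← the bass recruitment failure ← the seasonal sedge habitat loss.
A separate upstream branch: the invasive frog range expansion ← the bass recruitment failure ← the bass population decline.
Each of those chain origins has no stated cause.

the bass population decline, the migratory zooplankton die-off, the seasonal sedge habitat loss, the sedge population decline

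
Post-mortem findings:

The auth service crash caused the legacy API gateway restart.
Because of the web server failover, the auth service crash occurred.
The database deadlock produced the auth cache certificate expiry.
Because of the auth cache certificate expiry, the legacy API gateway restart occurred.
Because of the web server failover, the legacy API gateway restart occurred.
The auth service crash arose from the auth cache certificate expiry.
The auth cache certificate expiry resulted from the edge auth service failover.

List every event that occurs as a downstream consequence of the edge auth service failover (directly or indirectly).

the auth cache certificate expiry, the auth service crash, the legacy API gateway restart

Direct effects: the auth cache certificate expiry.
2 steps out: the auth service crash, the legacy API gateway restart.
Not reachable from it: the database deadlock, the web server failover.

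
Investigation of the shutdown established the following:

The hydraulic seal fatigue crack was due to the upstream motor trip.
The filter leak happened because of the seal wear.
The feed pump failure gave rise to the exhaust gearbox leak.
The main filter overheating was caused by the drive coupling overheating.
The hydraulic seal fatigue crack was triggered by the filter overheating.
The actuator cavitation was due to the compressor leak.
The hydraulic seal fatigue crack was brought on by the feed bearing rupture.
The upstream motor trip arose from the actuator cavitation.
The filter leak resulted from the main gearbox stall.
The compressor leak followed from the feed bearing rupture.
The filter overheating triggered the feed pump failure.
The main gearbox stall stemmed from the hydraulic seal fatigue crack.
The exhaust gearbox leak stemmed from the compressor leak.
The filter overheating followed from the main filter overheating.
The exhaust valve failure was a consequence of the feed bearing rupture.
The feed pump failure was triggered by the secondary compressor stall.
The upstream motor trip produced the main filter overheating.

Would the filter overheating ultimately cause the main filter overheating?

No

The filter overheating leads to the hydraulic seal fatigue crack, the main gearbox stall, the feed pump failure, the filter leak, the exhaust gearbox leak; the main filter overheating is not among them.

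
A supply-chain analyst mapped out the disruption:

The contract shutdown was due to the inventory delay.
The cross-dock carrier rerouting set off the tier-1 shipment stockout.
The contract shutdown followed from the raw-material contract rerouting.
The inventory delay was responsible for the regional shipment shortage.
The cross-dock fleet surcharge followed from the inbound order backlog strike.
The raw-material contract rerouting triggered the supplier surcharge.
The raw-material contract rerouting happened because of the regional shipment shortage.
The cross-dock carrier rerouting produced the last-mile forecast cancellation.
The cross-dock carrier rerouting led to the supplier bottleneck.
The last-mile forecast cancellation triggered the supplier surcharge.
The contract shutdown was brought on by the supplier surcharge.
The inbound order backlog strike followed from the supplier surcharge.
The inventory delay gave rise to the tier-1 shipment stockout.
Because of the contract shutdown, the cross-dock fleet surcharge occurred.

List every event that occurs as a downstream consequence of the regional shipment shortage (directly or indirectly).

the contract shutdown, the cross-dock fleet surcharge, the inbound order backlog strike, the raw-material contract rerouting, the supplier surcharge

Direct effects: the raw-material contract rerouting.
2 steps out: the supplier surcharge, the contract shutdown.
3 steps out: the inbound order backlog strike, the cross-dock fleet surcharge.
Not reachable from it: the cross-dock carrier rerouting, the inventory delay, the supplier bottleneck, the last-mile forecast cancellation, the tier-1 shipment stockout.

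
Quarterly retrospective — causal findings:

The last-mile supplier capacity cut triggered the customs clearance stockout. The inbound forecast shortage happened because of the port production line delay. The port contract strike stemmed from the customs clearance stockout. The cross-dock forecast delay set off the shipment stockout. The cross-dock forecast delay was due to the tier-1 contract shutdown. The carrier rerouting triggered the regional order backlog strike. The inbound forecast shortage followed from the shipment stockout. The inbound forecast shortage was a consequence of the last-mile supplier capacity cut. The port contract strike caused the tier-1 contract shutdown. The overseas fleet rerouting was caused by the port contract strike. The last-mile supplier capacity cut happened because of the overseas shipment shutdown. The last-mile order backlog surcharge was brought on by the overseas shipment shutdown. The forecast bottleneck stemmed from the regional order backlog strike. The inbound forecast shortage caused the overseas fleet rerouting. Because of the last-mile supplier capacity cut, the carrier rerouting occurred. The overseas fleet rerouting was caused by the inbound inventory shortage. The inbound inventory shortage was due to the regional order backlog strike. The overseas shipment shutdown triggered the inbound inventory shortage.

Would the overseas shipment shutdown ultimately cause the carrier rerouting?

Yes

There is a causal chain: the overseas shipment shutdown → the last-mile supplier capacity cut → the carrier rerouting.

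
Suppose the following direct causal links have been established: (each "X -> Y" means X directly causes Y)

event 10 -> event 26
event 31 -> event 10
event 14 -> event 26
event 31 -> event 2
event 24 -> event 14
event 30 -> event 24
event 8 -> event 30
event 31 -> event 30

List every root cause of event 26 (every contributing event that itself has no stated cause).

event 31, event 8

Tracing upstream from event 26: event 26 ← event 10 ← event 31.
A separate upstream branch: event 26 ← event 14 ← event 24 ← event 30 ← event 8.
Each of those chain origins has no stated cause.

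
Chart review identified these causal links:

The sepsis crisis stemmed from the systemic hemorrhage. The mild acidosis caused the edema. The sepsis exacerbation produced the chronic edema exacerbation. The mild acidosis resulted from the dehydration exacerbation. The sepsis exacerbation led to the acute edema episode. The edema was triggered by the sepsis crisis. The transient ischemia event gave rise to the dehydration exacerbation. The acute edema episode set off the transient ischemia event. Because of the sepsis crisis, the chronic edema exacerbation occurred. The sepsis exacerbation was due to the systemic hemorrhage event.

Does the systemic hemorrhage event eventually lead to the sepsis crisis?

The systemic hemorrhage event leads to the sepsis exacerbation, the acute edema episode, the transient ischemia event, the dehydration exacerbation, the mild acidosis, the chronic edema exacerbation, the edema; the sepsis crisis is not among them.

No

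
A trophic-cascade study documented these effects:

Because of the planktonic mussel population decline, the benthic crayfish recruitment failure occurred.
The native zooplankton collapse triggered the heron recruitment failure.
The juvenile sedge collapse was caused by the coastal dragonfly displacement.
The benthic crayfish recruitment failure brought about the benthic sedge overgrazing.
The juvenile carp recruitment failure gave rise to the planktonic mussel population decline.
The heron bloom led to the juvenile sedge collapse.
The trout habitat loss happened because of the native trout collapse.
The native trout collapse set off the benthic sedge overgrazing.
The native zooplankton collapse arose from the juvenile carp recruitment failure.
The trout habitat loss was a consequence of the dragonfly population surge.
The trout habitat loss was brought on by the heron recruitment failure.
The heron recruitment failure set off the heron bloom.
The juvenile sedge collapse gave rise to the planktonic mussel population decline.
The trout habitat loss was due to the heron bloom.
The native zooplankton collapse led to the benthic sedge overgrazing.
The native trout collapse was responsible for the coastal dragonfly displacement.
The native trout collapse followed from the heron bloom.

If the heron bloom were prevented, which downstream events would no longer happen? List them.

Downstream of the heron bloom: the native trout collapse, the trout habitat loss, the coastal dragonfly displacement, the juvenile sedge collapse, the planktonic mussel population decline, the benthic crayfish recruitment failure, the benthic sedge overgrazing.
Of those, still caused via another path: the trout habitat loss, the planktonic mussel population decline, the benthic crayfish recruitment failure, the benthic sedge overgrazing.
The remainder have no surviving cause.

the coastal dragonfly displacement, the juvenile sedge collapse, the native trout collapse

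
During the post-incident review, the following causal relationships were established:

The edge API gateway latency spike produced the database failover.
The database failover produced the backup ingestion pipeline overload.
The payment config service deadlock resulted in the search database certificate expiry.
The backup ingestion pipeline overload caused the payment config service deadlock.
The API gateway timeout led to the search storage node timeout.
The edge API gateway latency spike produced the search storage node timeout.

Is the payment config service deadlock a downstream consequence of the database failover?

There is a causal chain: the database failover → the backup ingestion pipeline overload → the payment config service deadlock.

Yes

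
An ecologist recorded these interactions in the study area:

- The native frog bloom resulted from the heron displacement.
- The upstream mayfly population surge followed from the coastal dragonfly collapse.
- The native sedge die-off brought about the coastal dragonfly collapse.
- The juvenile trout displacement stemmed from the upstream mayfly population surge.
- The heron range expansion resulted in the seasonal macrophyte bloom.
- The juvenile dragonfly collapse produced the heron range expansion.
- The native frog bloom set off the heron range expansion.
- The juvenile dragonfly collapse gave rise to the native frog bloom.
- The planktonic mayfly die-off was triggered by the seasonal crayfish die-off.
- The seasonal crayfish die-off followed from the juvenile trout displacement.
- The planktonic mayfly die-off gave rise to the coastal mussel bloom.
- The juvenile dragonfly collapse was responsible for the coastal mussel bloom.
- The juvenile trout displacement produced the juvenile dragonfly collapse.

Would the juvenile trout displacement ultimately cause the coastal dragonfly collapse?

The juvenile trout displacement leads to the seasonal crayfish die-off, the planktonic mayfly die-off, the juvenile dragonfly collapse, the coastal mussel bloom, the native frog bloom, the heron range expansion, the seasonal macrophyte bloom; the coastal dragonfly collapse is not among them.

No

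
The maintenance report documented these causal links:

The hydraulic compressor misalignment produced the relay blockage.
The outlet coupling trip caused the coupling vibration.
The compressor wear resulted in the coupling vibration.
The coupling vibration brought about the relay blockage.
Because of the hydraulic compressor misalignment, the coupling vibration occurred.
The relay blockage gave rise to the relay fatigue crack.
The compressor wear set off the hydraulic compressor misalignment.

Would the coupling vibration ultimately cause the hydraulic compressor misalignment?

No

The coupling vibration leads to the relay blockage, the relay fatigue crack; the hydraulic compressor misalignment is not among them.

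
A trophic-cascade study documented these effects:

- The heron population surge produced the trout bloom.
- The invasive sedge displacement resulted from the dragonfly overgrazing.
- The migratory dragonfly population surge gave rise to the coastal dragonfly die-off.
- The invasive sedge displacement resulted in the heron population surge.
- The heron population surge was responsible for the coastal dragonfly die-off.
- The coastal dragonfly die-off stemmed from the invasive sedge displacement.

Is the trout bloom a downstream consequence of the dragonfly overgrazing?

There is a causal chain: the dragonfly overgrazing → the invasive sedge displacement → the heron population surge → the trout bloom.

Yes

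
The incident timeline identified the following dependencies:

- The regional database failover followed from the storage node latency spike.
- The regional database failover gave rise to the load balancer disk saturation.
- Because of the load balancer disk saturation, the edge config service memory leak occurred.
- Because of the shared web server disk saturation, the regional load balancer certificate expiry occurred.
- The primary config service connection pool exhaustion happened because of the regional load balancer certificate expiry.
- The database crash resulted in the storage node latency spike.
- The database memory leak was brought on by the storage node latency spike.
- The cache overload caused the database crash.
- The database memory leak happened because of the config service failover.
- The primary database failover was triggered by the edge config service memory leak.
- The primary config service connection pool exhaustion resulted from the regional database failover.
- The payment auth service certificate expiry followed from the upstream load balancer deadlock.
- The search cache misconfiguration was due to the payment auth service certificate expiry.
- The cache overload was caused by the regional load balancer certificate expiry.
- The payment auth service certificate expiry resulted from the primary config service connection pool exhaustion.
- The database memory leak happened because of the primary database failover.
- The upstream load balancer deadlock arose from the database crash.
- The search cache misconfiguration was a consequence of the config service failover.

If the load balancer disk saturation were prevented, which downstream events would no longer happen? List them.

the edge config service memory leak, the primary database failover

Downstream of the load balancer disk saturation: the edge config service memory leak, the primary database failover, the database memory leak.
Of those, still caused via another path: the database memory leak.
The remainder have no surviving cause.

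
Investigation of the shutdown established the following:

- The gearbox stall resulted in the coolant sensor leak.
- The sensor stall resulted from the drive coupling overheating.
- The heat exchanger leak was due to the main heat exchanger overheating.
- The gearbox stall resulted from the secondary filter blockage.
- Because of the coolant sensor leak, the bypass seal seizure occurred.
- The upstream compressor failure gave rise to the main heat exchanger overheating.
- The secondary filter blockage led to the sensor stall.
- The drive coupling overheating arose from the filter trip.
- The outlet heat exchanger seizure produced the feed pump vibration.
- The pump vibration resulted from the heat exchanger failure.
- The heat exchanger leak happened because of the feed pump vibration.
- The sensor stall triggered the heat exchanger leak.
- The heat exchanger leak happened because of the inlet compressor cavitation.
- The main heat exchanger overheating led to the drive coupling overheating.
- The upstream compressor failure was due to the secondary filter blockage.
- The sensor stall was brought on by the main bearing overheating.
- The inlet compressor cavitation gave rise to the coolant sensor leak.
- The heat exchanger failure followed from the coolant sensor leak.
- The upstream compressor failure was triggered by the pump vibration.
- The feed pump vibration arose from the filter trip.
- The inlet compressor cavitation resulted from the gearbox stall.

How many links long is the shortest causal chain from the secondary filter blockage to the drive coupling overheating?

3

Shortest chain: the secondary filter blockage → the upstream compressor failure → the main heat exchanger overheating → the drive coupling overheating.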